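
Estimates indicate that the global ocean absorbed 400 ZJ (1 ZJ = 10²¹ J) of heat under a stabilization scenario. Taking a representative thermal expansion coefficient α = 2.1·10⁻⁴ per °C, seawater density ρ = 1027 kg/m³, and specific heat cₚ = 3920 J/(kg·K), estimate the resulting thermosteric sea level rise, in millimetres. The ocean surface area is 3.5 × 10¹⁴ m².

about 59.6 mm

Per unit area: Q = 400×10²¹ / (3.5×10¹⁴) ≈ 1.143×10⁹ J/m²
Δh = αQ/(ρcₚ) = 2.1×10⁻⁴ × 1.143×10⁹ / (1027 × 3920) ≈ 0.059622 m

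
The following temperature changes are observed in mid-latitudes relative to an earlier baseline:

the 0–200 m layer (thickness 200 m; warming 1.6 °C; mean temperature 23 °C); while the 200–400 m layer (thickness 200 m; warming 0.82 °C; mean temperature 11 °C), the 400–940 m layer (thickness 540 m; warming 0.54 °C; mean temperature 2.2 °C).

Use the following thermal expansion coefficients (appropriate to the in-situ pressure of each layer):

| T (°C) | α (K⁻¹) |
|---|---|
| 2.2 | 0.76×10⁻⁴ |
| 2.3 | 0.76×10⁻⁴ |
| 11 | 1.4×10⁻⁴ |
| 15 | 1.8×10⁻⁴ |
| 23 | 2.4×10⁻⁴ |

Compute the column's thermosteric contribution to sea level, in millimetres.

Layer 1 at 23 °C → α = 2.4×10⁻⁴ K⁻¹
Layer 2 at 11 °C → α = 1.4×10⁻⁴ K⁻¹
Layer 3 at 2.2 °C → α = 0.76×10⁻⁴ K⁻¹
Layer 1: 200 × 1.6 × 2.4×10⁻⁴ = 0.07680 m
200 × 0.82 × 1.4×10⁻⁴ = 0.02296 m
Layer 3: 0.76×10⁻⁴ × 0.54 × 540 = 0.0221616 m
Δh = 0.07680 + 0.02296 + 0.0221616 = 0.1219216 m ≈ 120 mm

Δh ≈ 120 mm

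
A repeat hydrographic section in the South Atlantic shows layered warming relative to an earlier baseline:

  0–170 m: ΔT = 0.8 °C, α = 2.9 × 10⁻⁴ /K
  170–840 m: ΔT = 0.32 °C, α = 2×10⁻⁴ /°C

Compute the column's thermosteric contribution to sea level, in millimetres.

about 82.3 mm

0–170 m: 2.9×10⁻⁴ × 170 × 0.8 = 0.03944 m
170–840 m: 0.32 × 2×10⁻⁴ × 670 = 0.04288 m
Δh = 0.03944 + 0.04288 = 0.08232 m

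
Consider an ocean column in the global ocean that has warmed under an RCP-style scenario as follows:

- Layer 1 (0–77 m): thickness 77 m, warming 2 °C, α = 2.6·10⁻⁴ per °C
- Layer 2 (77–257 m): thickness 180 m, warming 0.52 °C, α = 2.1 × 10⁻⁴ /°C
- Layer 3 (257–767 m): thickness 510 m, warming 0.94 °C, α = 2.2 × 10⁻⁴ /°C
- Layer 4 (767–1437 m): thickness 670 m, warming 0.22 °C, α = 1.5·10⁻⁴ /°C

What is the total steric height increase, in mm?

Layer 1: 77 × 2.6×10⁻⁴ × 2 = 0.04004 m
180 × 0.52 × 2.1×10⁻⁴ = 0.019656 m
257–767 m: 510 × 2.2×10⁻⁴ × 0.94 = 0.105468 m
767–1437 m: 670 × 1.5×10⁻⁴ × 0.22 = 0.02211 m
Δh = 0.04004 + 0.019656 + 0.105468 + 0.02211 = 0.187274 m

Δh = 187 mm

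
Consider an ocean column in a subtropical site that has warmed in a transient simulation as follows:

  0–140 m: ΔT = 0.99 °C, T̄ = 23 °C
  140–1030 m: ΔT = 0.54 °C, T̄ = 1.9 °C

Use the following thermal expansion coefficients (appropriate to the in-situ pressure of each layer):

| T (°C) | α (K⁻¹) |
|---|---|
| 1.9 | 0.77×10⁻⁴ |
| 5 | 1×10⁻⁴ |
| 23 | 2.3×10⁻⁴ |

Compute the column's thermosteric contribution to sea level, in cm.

Layer 1 at 23 °C → α = 2.3×10⁻⁴ K⁻¹
Layer 2 at 1.9 °C → α = 0.77×10⁻⁴ K⁻¹
Layer 1: 0.99 × 140 × 2.3×10⁻⁴ = 0.031878 m
890 × 0.77×10⁻⁴ × 0.54 = 0.0370062 m
Δh = 0.031878 + 0.0370062 = 0.0688842 m ≈ 6.9 cm

6.9 cm of thermosteric rise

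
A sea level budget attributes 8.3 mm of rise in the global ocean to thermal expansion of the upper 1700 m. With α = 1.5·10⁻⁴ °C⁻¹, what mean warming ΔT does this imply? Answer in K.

about 0.033 K

ΔT = Δh/(αH) = 0.0083 / (1.5×10⁻⁴ × 1700) ≈ 0.03255 K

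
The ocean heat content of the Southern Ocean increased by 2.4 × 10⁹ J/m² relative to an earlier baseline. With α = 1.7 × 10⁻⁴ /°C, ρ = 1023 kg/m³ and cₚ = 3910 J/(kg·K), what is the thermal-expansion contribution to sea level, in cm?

10.2 cm of thermosteric rise

Δh = αQ/(ρcₚ) = 1.7×10⁻⁴ × 2.4×10⁹ / (1023 × 3910) ≈ 0.10200 m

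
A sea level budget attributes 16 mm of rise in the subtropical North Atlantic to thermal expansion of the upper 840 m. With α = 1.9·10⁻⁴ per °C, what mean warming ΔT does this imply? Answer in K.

ΔT = Δh/(αH) = 0.016 / (1.9×10⁻⁴ × 840) ≈ 0.1003 K

about 0.100 K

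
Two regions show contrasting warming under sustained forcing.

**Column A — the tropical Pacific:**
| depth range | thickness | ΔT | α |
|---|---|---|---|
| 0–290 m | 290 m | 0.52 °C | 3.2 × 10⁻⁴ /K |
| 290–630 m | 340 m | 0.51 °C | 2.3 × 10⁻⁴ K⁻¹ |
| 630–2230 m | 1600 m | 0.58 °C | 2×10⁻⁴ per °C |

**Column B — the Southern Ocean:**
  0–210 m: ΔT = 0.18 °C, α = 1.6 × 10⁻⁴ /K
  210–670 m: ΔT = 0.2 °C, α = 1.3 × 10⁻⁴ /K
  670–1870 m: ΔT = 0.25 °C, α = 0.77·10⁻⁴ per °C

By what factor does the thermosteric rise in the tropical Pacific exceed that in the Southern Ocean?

6.7

A 0–290 m: 290 × 0.52 × 3.2×10⁻⁴ = 0.048256 m
A 0.51 × 2.3×10⁻⁴ × 340 = 0.039882 m
A Layer 3: 1600 × 0.58 × 2×10⁻⁴ = 0.18560 m
A total: 0.273738 m
B 0.18 × 210 × 1.6×10⁻⁴ = 0.006048 m
B Layer 2: 460 × 0.2 × 1.3×10⁻⁴ = 0.01196 m
B Layer 3: 0.77×10⁻⁴ × 0.25 × 1200 = 0.02310 m
B total: 0.041108 m
Ratio: 0.273738 / 0.041108 ≈ 6.659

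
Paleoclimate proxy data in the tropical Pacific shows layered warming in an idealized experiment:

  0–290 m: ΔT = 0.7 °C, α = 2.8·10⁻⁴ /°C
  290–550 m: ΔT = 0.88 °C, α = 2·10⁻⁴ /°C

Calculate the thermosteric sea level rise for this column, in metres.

0.7 × 290 × 2.8×10⁻⁴ = 0.05684 m
290–550 m: 0.88 × 260 × 2×10⁻⁴ = 0.04576 m
Δh = 0.05684 + 0.04576 = 0.10260 m

Δh = 0.10 m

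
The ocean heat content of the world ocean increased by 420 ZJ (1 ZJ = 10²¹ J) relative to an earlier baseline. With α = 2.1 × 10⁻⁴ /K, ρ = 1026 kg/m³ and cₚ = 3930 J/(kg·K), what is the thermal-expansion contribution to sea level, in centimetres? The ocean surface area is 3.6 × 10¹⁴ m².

about 6.08 cm

Per unit area: Q = 420×10²¹ / (3.6×10¹⁴) ≈ 1.167×10⁹ J/m²
Δh = αQ/(ρcₚ) = 2.1×10⁻⁴ × 1.167×10⁹ / (1026 × 3930) ≈ 0.060779 m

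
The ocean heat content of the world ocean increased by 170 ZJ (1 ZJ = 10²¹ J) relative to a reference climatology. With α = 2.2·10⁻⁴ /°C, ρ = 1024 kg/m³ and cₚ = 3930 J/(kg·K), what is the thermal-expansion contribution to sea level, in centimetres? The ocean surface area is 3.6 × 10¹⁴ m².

Per unit area: Q = 170×10²¹ / (3.6×10¹⁴) ≈ 4.722×10⁸ J/m²
Δh = αQ/(ρcₚ) = 2.2×10⁻⁴ × 4.722×10⁸ / (1024 × 3930) ≈ 0.025814 m

Δh ≈ 2.58 cm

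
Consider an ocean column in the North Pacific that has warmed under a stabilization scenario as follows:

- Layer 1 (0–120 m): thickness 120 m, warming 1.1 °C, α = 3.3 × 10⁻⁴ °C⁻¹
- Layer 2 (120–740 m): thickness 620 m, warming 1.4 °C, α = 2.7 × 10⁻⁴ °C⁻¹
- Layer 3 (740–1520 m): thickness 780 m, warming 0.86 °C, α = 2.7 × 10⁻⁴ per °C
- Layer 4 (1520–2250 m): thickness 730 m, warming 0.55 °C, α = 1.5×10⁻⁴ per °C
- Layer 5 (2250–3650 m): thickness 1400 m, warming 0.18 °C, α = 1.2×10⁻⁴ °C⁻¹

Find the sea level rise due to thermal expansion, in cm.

55.0 cm of thermosteric rise

Layer 1: 120 × 3.3×10⁻⁴ × 1.1 = 0.04356 m
2.7×10⁻⁴ × 1.4 × 620 = 0.23436 m
740–1520 m: 0.86 × 780 × 2.7×10⁻⁴ = 0.181116 m
0.55 × 1.5×10⁻⁴ × 730 = 0.060225 m
Layer 5: 0.18 × 1.2×10⁻⁴ × 1400 = 0.03024 m
Δh = 0.04356 + 0.23436 + 0.181116 + 0.060225 + 0.03024 = 0.549501 m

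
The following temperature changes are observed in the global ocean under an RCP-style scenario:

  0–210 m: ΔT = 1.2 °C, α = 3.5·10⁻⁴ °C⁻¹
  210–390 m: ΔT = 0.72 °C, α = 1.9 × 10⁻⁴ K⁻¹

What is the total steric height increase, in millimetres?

1.2 × 3.5×10⁻⁴ × 210 = 0.08820 m
180 × 0.72 × 1.9×10⁻⁴ = 0.024624 m
Δh = 0.08820 + 0.024624 = 0.112824 m

113 mm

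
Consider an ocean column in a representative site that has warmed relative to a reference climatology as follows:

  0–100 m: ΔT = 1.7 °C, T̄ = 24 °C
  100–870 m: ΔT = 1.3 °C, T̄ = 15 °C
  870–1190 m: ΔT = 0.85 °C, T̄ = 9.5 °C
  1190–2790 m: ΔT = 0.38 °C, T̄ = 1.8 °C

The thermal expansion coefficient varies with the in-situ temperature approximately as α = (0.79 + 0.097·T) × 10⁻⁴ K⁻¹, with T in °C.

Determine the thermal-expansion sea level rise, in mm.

Δh = 383 mm

Layer 1: α = (0.79 + 0.097×24)×10⁻⁴ = 3.118×10⁻⁴ K⁻¹
Layer 2: α = (0.79 + 0.097×15)×10⁻⁴ = 2.245×10⁻⁴ K⁻¹
Layer 3: α = (0.79 + 0.097×9.5)×10⁻⁴ = 1.7115×10⁻⁴ K⁻¹
Layer 4: α = (0.79 + 0.097×1.8)×10⁻⁴ = 0.9646×10⁻⁴ K⁻¹
1.7 × 3.118×10⁻⁴ × 100 = 0.053006 m
100–870 m: 770 × 1.3 × 2.245×10⁻⁴ = 0.2247245 m
870–1190 m: 320 × 1.7115×10⁻⁴ × 0.85 = 0.0465528 m
Layer 4: 0.9646×10⁻⁴ × 0.38 × 1600 = 0.05864768 m
Δh = 0.053006 + 0.2247245 + 0.0465528 + 0.05864768 = 0.38293098 m ≈ 383 mm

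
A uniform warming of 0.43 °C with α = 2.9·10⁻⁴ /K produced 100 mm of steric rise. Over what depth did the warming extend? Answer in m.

H ≈ 800 m

H = Δh/(αΔT) = 0.1 / (2.9×10⁻⁴ × 0.43) ≈ 801.9 m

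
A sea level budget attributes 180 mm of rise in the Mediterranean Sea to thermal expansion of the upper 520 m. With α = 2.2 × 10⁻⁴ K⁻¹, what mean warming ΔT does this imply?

ΔT = Δh/(αH) = 0.18 / (2.2×10⁻⁴ × 520) ≈ 1.573 K

1.57 K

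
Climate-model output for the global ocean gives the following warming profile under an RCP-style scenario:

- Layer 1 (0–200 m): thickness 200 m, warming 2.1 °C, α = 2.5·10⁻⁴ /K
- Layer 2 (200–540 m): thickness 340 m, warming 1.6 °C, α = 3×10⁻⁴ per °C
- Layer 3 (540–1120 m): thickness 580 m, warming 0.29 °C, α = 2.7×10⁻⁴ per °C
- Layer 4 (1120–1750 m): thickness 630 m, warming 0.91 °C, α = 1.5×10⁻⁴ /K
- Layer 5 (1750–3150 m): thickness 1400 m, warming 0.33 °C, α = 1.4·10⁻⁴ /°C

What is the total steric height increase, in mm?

464 mm

200 × 2.5×10⁻⁴ × 2.1 = 0.10500 m
340 × 1.6 × 3×10⁻⁴ = 0.16320 m
580 × 2.7×10⁻⁴ × 0.29 = 0.045414 m
Layer 4: 1.5×10⁻⁴ × 630 × 0.91 = 0.085995 m
1.4×10⁻⁴ × 1400 × 0.33 = 0.06468 m
Δh = 0.10500 + 0.16320 + 0.045414 + 0.085995 + 0.06468 = 0.464289 m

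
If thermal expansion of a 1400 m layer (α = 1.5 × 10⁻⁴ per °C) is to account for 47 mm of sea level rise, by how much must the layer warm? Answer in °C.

ΔT = Δh/(αH) = 0.047 / (1.5×10⁻⁴ × 1400) ≈ 0.2238 °C

0.22 °C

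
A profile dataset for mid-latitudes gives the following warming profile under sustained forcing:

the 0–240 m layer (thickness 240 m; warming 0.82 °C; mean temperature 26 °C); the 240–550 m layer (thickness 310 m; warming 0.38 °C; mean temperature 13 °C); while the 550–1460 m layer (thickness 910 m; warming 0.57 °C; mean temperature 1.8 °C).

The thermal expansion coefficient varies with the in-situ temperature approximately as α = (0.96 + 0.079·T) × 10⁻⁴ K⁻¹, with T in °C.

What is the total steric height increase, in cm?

Δh ≈ 14 cm

Layer 1: α = (0.96 + 0.079×26)×10⁻⁴ = 3.014×10⁻⁴ K⁻¹
Layer 2: α = (0.96 + 0.079×13)×10⁻⁴ = 1.987×10⁻⁴ K⁻¹
Layer 3: α = (0.96 + 0.079×1.8)×10⁻⁴ = 1.1022×10⁻⁴ K⁻¹
240 × 0.82 × 3.014×10⁻⁴ = 0.05931552 m
1.987×10⁻⁴ × 310 × 0.38 = 0.02340686 m
550–1460 m: 910 × 0.57 × 1.1022×10⁻⁴ = 0.057171114 m
Δh = 0.05931552 + 0.02340686 + 0.057171114 = 0.139893494 m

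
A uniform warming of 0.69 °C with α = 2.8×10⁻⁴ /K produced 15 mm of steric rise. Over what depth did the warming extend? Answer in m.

78 m

H = Δh/(αΔT) = 0.015 / (2.8×10⁻⁴ × 0.69) ≈ 77.64 m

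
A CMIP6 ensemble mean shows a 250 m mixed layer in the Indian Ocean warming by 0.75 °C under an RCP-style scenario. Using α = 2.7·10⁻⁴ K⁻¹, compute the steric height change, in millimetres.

Δh = αΔT·H = 2.7×10⁻⁴ × 0.75 × 250 = 0.050625 m

Δh = 50.6 mm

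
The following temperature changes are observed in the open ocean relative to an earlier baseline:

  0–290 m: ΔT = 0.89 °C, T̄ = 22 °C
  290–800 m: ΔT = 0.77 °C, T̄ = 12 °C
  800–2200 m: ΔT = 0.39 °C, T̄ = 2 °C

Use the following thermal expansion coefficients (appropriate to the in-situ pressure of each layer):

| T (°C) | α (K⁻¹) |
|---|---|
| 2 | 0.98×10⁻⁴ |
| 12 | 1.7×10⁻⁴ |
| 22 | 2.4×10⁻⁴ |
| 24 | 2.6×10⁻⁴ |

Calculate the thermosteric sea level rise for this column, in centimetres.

Layer 1 at 22 °C → α = 2.4×10⁻⁴ K⁻¹
Layer 2 at 12 °C → α = 1.7×10⁻⁴ K⁻¹
Layer 3 at 2 °C → α = 0.98×10⁻⁴ K⁻¹
Layer 1: 0.89 × 2.4×10⁻⁴ × 290 = 0.061944 m
0.77 × 1.7×10⁻⁴ × 510 = 0.066759 m
1400 × 0.98×10⁻⁴ × 0.39 = 0.053508 m
Δh = 0.061944 + 0.066759 + 0.053508 = 0.182211 m

18.2 cm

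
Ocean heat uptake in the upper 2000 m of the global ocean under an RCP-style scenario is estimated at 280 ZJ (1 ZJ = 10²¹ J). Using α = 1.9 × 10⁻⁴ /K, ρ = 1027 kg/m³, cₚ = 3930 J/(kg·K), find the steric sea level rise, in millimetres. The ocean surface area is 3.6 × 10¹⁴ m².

Per unit area: Q = 280×10²¹ / (3.6×10¹⁴) ≈ 7.778×10⁸ J/m²
Δh = αQ/(ρcₚ) = 1.9×10⁻⁴ × 7.778×10⁸ / (1027 × 3930) ≈ 0.036615 m

Δh = 36.6 mm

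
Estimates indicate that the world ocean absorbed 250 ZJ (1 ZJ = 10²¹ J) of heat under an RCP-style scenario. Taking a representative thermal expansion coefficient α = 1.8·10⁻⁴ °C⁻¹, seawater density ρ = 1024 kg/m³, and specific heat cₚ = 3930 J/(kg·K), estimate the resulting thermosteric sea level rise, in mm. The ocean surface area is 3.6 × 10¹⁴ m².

31.1 mm of thermosteric rise

Per unit area: Q = 250×10²¹ / (3.6×10¹⁴) ≈ 6.944×10⁸ J/m²
Δh = αQ/(ρcₚ) = 1.8×10⁻⁴ × 6.944×10⁸ / (1024 × 3930) ≈ 0.031059 m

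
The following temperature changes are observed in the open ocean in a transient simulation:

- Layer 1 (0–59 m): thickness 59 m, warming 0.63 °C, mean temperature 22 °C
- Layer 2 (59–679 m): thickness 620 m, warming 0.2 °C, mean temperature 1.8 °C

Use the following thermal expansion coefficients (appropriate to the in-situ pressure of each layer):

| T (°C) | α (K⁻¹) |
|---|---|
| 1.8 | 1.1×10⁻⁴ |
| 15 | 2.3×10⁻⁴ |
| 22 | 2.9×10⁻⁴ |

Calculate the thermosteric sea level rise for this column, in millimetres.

Layer 1 at 22 °C → α = 2.9×10⁻⁴ K⁻¹
Layer 2 at 1.8 °C → α = 1.1×10⁻⁴ K⁻¹
Layer 1: 59 × 0.63 × 2.9×10⁻⁴ = 0.0107793 m
Layer 2: 0.2 × 1.1×10⁻⁴ × 620 = 0.01364 m
Δh = 0.0107793 + 0.01364 = 0.0244193 m ≈ 24.4 mm

24.4 mm of thermosteric rise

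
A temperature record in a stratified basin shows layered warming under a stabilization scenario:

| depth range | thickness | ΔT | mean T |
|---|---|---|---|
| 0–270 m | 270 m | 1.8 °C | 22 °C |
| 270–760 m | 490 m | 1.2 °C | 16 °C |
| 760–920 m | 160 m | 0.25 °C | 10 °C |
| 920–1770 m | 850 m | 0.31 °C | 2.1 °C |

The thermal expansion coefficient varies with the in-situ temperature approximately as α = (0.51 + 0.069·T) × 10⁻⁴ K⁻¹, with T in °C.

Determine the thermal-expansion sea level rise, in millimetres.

Layer 1: α = (0.51 + 0.069×22)×10⁻⁴ = 2.028×10⁻⁴ K⁻¹
Layer 2: α = (0.51 + 0.069×16)×10⁻⁴ = 1.614×10⁻⁴ K⁻¹
Layer 3: α = (0.51 + 0.069×10)×10⁻⁴ = 1.2×10⁻⁴ K⁻¹
Layer 4: α = (0.51 + 0.069×2.1)×10⁻⁴ = 0.6549×10⁻⁴ K⁻¹
0–270 m: 270 × 2.028×10⁻⁴ × 1.8 = 0.0985608 m
1.2 × 1.614×10⁻⁴ × 490 = 0.0949032 m
160 × 1.2×10⁻⁴ × 0.25 = 0.00480 m
920–1770 m: 850 × 0.6549×10⁻⁴ × 0.31 = 0.017256615 m
Δh = 0.0985608 + 0.0949032 + 0.00480 + 0.017256615 = 0.215520615 m

Δh ≈ 216 mm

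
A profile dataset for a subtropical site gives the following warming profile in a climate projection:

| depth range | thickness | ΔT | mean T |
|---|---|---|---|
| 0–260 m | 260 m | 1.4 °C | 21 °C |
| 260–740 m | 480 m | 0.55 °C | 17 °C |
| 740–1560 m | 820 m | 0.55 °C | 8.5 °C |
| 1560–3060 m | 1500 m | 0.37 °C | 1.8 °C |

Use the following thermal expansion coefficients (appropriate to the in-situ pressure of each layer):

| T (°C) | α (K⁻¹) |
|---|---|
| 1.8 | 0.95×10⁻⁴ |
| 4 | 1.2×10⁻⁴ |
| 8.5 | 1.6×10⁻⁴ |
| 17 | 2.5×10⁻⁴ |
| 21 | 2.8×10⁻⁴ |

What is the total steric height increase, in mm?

Layer 1 at 21 °C → α = 2.8×10⁻⁴ K⁻¹
Layer 2 at 17 °C → α = 2.5×10⁻⁴ K⁻¹
Layer 3 at 8.5 °C → α = 1.6×10⁻⁴ K⁻¹
Layer 4 at 1.8 °C → α = 0.95×10⁻⁴ K⁻¹
Layer 1: 1.4 × 260 × 2.8×10⁻⁴ = 0.10192 m
Layer 2: 480 × 2.5×10⁻⁴ × 0.55 = 0.06600 m
740–1560 m: 820 × 0.55 × 1.6×10⁻⁴ = 0.07216 m
1560–3060 m: 0.37 × 0.95×10⁻⁴ × 1500 = 0.052725 m
Δh = 0.10192 + 0.06600 + 0.07216 + 0.052725 = 0.292805 m

Δh = 293 mm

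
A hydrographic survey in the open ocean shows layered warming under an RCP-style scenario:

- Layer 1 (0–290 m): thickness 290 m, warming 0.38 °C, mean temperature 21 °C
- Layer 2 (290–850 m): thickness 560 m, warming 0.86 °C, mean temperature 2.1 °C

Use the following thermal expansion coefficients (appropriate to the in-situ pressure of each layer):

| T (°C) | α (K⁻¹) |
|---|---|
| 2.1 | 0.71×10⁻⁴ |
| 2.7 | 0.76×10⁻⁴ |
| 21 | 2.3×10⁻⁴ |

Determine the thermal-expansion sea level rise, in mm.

Layer 1 at 21 °C → α = 2.3×10⁻⁴ K⁻¹
Layer 2 at 2.1 °C → α = 0.71×10⁻⁴ K⁻¹
0–290 m: 290 × 2.3×10⁻⁴ × 0.38 = 0.025346 m
Layer 2: 0.71×10⁻⁴ × 560 × 0.86 = 0.0341936 m
Δh = 0.025346 + 0.0341936 = 0.0595396 m

Δh ≈ 60 mm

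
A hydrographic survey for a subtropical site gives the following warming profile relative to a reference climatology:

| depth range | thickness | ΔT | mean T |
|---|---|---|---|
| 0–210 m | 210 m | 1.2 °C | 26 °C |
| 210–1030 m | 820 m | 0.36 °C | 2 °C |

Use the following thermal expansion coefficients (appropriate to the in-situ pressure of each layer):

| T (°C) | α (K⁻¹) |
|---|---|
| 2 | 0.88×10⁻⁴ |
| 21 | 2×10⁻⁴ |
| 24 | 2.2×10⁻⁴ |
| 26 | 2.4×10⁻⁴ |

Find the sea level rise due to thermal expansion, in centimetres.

Δh ≈ 8.65 cm

Layer 1 at 26 °C → α = 2.4×10⁻⁴ K⁻¹
Layer 2 at 2 °C → α = 0.88×10⁻⁴ K⁻¹
0–210 m: 1.2 × 210 × 2.4×10⁻⁴ = 0.06048 m
210–1030 m: 0.88×10⁻⁴ × 820 × 0.36 = 0.0259776 m
Δh = 0.06048 + 0.0259776 = 0.0864576 m ≈ 8.65 cm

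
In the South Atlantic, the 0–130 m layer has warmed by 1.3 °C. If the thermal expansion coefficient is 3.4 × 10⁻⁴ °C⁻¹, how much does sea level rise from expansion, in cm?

about 5.75 cm

Δh = αΔT·H = 3.4×10⁻⁴ × 1.3 × 130 = 0.05746 m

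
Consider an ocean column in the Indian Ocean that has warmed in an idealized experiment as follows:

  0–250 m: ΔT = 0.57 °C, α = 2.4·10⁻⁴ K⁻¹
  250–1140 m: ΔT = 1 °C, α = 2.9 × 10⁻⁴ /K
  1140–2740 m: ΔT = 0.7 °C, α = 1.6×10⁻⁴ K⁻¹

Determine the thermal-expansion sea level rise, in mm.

Layer 1: 0.57 × 250 × 2.4×10⁻⁴ = 0.03420 m
Layer 2: 890 × 2.9×10⁻⁴ × 1 = 0.25810 m
Layer 3: 1.6×10⁻⁴ × 0.7 × 1600 = 0.17920 m
Δh = 0.03420 + 0.25810 + 0.17920 = 0.47150 m

Δh ≈ 472 mm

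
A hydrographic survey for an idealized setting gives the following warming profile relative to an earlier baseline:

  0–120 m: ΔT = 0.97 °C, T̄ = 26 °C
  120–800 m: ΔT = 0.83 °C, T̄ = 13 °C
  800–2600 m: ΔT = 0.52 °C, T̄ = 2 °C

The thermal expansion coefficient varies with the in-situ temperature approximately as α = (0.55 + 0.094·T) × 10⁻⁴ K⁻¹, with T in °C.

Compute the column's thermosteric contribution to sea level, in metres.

Layer 1: α = (0.55 + 0.094×26)×10⁻⁴ = 2.994×10⁻⁴ K⁻¹
Layer 2: α = (0.55 + 0.094×13)×10⁻⁴ = 1.772×10⁻⁴ K⁻¹
Layer 3: α = (0.55 + 0.094×2)×10⁻⁴ = 0.738×10⁻⁴ K⁻¹
0–120 m: 120 × 2.994×10⁻⁴ × 0.97 = 0.03485016 m
Layer 2: 1.772×10⁻⁴ × 680 × 0.83 = 0.10001168 m
800–2600 m: 0.738×10⁻⁴ × 1800 × 0.52 = 0.0690768 m
Δh = 0.03485016 + 0.10001168 + 0.0690768 = 0.20393864 m ≈ 0.204 m

Δh = 0.204 m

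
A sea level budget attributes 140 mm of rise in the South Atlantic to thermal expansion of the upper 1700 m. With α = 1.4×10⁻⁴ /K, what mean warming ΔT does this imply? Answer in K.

about 0.59 K

ΔT = Δh/(αH) = 0.14 / (1.4×10⁻⁴ × 1700) ≈ 0.5882 K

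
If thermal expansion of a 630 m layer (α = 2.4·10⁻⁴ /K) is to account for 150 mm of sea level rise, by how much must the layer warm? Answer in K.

ΔT = Δh/(αH) = 0.15 / (2.4×10⁻⁴ × 630) ≈ 0.9921 K

0.992 K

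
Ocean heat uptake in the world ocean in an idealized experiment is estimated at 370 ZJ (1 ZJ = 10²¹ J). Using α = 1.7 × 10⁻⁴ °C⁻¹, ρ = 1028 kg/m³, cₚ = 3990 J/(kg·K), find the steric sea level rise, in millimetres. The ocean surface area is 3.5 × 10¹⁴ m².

Per unit area: Q = 370×10²¹ / (3.5×10¹⁴) ≈ 1.057×10⁹ J/m²
Δh = αQ/(ρcₚ) = 1.7×10⁻⁴ × 1.057×10⁹ / (1028 × 3990) ≈ 0.043808 m

Δh = 43.8 mm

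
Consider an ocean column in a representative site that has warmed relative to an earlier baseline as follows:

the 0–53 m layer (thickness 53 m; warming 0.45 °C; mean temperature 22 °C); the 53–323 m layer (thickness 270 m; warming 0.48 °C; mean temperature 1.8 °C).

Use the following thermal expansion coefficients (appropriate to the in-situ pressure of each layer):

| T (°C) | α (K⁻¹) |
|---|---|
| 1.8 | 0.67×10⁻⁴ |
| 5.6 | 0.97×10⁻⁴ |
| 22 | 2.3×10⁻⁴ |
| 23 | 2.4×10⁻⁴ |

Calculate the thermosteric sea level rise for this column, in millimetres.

Layer 1 at 22 °C → α = 2.3×10⁻⁴ K⁻¹
Layer 2 at 1.8 °C → α = 0.67×10⁻⁴ K⁻¹
53 × 2.3×10⁻⁴ × 0.45 = 0.0054855 m
Layer 2: 0.67×10⁻⁴ × 270 × 0.48 = 0.0086832 m
Δh = 0.0054855 + 0.0086832 = 0.0141687 m ≈ 14 mm

Δh = 14 mm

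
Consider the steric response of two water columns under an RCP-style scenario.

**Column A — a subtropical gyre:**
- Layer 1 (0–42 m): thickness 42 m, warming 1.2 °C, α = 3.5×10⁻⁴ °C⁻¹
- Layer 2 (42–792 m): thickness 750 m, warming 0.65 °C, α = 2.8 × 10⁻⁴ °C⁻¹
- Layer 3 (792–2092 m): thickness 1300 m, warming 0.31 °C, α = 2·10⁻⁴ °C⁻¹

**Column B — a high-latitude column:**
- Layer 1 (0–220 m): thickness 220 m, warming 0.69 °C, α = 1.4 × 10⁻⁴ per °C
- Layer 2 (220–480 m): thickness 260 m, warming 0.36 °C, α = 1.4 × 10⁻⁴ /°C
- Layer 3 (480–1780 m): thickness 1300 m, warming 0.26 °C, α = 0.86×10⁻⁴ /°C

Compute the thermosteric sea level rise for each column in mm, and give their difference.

A: 230 mm; B: 63 mm; difference 170 mm

A 42 × 3.5×10⁻⁴ × 1.2 = 0.01764 m
A 42–792 m: 0.65 × 750 × 2.8×10⁻⁴ = 0.13650 m
A Layer 3: 2×10⁻⁴ × 0.31 × 1300 = 0.08060 m
A total: 0.23474 m
B 0–220 m: 220 × 0.69 × 1.4×10⁻⁴ = 0.021252 m
B 260 × 0.36 × 1.4×10⁻⁴ = 0.013104 m
B 1300 × 0.26 × 0.86×10⁻⁴ = 0.029068 m
B total: 0.063424 m
Difference: 0.23474 − 0.063424 = 0.171316 m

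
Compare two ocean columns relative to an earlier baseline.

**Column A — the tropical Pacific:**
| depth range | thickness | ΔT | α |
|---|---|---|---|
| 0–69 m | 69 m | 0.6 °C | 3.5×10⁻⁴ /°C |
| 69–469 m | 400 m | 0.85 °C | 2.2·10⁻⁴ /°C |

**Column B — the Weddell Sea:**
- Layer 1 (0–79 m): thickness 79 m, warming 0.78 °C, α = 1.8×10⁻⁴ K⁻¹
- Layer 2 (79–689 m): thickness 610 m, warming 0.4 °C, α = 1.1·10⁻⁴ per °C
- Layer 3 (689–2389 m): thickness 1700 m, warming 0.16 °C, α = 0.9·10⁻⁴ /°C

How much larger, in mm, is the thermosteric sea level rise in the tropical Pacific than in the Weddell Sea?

A 0.6 × 3.5×10⁻⁴ × 69 = 0.01449 m
A 69–469 m: 0.85 × 2.2×10⁻⁴ × 400 = 0.07480 m
A total: 0.08929 m
B 0–79 m: 0.78 × 1.8×10⁻⁴ × 79 = 0.0110916 m
B 610 × 0.4 × 1.1×10⁻⁴ = 0.02684 m
B Layer 3: 0.16 × 0.9×10⁻⁴ × 1700 = 0.02448 m
B total: 0.0624116 m
Difference: 0.08929 − 0.0624116 = 0.0268784 m

27 mm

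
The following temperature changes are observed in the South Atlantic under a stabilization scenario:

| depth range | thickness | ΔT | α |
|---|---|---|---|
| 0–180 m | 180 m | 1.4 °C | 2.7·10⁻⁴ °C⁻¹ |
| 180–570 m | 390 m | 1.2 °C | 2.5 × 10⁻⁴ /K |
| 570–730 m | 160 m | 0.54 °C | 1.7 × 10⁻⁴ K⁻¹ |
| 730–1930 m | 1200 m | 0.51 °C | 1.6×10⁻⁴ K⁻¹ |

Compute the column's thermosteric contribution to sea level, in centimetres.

about 29.8 cm

2.7×10⁻⁴ × 180 × 1.4 = 0.06804 m
180–570 m: 390 × 2.5×10⁻⁴ × 1.2 = 0.11700 m
570–730 m: 1.7×10⁻⁴ × 160 × 0.54 = 0.014688 m
1200 × 0.51 × 1.6×10⁻⁴ = 0.09792 m
Δh = 0.06804 + 0.11700 + 0.014688 + 0.09792 = 0.297648 m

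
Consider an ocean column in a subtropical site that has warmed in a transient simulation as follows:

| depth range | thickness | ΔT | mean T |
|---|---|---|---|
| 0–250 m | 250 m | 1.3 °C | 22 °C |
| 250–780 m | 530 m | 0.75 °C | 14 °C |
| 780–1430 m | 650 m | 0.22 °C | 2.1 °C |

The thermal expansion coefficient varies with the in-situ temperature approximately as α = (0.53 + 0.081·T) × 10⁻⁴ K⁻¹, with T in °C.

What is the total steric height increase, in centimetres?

15.1 cm

Layer 1: α = (0.53 + 0.081×22)×10⁻⁴ = 2.312×10⁻⁴ K⁻¹
Layer 2: α = (0.53 + 0.081×14)×10⁻⁴ = 1.664×10⁻⁴ K⁻¹
Layer 3: α = (0.53 + 0.081×2.1)×10⁻⁴ = 0.7001×10⁻⁴ K⁻¹
Layer 1: 250 × 1.3 × 2.312×10⁻⁴ = 0.07514 m
Layer 2: 0.75 × 530 × 1.664×10⁻⁴ = 0.066144 m
0.7001×10⁻⁴ × 650 × 0.22 = 0.01001143 m
Δh = 0.07514 + 0.066144 + 0.01001143 = 0.15129543 m ≈ 15.1 cm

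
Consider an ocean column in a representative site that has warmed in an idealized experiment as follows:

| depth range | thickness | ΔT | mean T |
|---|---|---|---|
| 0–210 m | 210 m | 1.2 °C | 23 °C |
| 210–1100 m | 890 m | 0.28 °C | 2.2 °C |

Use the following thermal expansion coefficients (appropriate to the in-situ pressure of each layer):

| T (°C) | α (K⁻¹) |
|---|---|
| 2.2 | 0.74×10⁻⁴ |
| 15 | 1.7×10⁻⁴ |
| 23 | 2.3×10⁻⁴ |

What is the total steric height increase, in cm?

7.64 cm of thermosteric rise

Layer 1 at 23 °C → α = 2.3×10⁻⁴ K⁻¹
Layer 2 at 2.2 °C → α = 0.74×10⁻⁴ K⁻¹
Layer 1: 1.2 × 210 × 2.3×10⁻⁴ = 0.05796 m
210–1100 m: 0.28 × 890 × 0.74×10⁻⁴ = 0.0184408 m
Δh = 0.05796 + 0.0184408 = 0.0764008 m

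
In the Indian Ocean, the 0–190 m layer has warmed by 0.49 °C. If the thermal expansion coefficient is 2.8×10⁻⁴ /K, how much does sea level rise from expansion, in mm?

Δh = αΔT·H = 2.8×10⁻⁴ × 0.49 × 190 = 0.026068 m

Δh = 26 mm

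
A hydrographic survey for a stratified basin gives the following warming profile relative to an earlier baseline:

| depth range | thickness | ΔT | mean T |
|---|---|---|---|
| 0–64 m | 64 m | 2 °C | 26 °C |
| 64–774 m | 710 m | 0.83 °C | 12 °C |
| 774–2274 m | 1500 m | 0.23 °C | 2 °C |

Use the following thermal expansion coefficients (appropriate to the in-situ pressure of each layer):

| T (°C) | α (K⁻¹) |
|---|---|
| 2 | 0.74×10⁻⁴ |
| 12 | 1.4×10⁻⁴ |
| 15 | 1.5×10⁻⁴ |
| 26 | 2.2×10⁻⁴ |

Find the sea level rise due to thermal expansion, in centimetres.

Layer 1 at 26 °C → α = 2.2×10⁻⁴ K⁻¹
Layer 2 at 12 °C → α = 1.4×10⁻⁴ K⁻¹
Layer 3 at 2 °C → α = 0.74×10⁻⁴ K⁻¹
Layer 1: 2.2×10⁻⁴ × 64 × 2 = 0.02816 m
Layer 2: 0.83 × 1.4×10⁻⁴ × 710 = 0.082502 m
Layer 3: 1500 × 0.74×10⁻⁴ × 0.23 = 0.02553 m
Δh = 0.02816 + 0.082502 + 0.02553 = 0.136192 m

14 cm of thermosteric rise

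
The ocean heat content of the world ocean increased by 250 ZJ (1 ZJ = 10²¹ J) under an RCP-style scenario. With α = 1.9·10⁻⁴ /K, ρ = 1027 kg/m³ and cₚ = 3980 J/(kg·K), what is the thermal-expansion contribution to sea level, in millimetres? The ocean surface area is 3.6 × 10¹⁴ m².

Per unit area: Q = 250×10²¹ / (3.6×10¹⁴) ≈ 6.944×10⁸ J/m²
Δh = αQ/(ρcₚ) = 1.9×10⁻⁴ × 6.944×10⁸ / (1027 × 3980) ≈ 0.032278 m

Δh ≈ 32.3 mm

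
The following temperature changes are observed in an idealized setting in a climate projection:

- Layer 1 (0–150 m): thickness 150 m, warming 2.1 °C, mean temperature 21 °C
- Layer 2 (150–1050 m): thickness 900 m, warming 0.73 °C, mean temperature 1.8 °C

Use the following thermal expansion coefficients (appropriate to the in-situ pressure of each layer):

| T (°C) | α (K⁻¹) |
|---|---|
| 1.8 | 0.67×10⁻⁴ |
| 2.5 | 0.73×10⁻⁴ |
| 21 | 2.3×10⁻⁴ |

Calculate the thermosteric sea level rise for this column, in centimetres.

Layer 1 at 21 °C → α = 2.3×10⁻⁴ K⁻¹
Layer 2 at 1.8 °C → α = 0.67×10⁻⁴ K⁻¹
0–150 m: 2.1 × 150 × 2.3×10⁻⁴ = 0.07245 m
150–1050 m: 900 × 0.73 × 0.67×10⁻⁴ = 0.044019 m
Δh = 0.07245 + 0.044019 = 0.116469 m ≈ 11.6 cm

Δh ≈ 11.6 cm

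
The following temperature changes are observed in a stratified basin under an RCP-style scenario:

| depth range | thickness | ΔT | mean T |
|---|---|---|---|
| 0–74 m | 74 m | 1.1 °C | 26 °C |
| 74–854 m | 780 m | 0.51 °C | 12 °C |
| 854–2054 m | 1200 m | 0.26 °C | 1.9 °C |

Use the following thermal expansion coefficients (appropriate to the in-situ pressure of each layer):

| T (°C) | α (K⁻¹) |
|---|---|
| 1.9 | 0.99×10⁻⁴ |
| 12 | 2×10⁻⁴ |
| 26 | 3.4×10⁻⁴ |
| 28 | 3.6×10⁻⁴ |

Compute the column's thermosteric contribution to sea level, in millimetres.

about 140 mm

Layer 1 at 26 °C → α = 3.4×10⁻⁴ K⁻¹
Layer 2 at 12 °C → α = 2×10⁻⁴ K⁻¹
Layer 3 at 1.9 °C → α = 0.99×10⁻⁴ K⁻¹
0–74 m: 1.1 × 74 × 3.4×10⁻⁴ = 0.027676 m
0.51 × 780 × 2×10⁻⁴ = 0.07956 m
1200 × 0.99×10⁻⁴ × 0.26 = 0.030888 m
Δh = 0.027676 + 0.07956 + 0.030888 = 0.138124 m ≈ 140 mm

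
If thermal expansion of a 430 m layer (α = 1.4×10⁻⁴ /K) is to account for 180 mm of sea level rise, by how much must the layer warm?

ΔT = Δh/(αH) = 0.18 / (1.4×10⁻⁴ × 430) ≈ 2.990 K

ΔT ≈ 3.0 K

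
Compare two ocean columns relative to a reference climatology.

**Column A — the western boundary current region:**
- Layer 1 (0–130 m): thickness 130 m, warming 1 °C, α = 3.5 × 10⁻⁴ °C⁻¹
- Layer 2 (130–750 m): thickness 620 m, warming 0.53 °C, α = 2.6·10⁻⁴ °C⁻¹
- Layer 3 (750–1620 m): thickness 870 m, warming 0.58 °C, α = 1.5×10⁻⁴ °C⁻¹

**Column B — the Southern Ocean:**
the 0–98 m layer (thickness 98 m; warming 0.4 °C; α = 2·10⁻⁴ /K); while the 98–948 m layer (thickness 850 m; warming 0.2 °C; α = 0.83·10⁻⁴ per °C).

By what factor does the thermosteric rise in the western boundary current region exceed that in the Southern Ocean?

A 0–130 m: 1 × 130 × 3.5×10⁻⁴ = 0.04550 m
A Layer 2: 620 × 2.6×10⁻⁴ × 0.53 = 0.085436 m
A Layer 3: 1.5×10⁻⁴ × 0.58 × 870 = 0.07569 m
A total: 0.206626 m
B Layer 1: 0.4 × 98 × 2×10⁻⁴ = 0.00784 m
B Layer 2: 0.2 × 0.83×10⁻⁴ × 850 = 0.01411 m
B total: 0.02195 m
Ratio: 0.206626 / 0.02195 ≈ 9.413

≈ 9.4×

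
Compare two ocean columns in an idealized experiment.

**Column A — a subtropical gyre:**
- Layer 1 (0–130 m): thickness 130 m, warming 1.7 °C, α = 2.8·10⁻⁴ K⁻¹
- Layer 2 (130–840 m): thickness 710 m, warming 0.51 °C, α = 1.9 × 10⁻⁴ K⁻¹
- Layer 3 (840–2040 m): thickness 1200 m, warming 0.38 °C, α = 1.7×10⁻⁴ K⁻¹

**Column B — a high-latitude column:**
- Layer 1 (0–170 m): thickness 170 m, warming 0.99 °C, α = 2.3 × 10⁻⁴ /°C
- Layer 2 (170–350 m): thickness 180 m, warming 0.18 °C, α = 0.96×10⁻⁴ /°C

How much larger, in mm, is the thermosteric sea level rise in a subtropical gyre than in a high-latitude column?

170 mm

A 2.8×10⁻⁴ × 130 × 1.7 = 0.06188 m
A 130–840 m: 710 × 0.51 × 1.9×10⁻⁴ = 0.068799 m
A Layer 3: 1200 × 1.7×10⁻⁴ × 0.38 = 0.07752 m
A total: 0.208199 m
B 0–170 m: 2.3×10⁻⁴ × 0.99 × 170 = 0.038709 m
B Layer 2: 0.96×10⁻⁴ × 180 × 0.18 = 0.0031104 m
B total: 0.0418194 m
Difference: 0.208199 − 0.0418194 = 0.1663796 m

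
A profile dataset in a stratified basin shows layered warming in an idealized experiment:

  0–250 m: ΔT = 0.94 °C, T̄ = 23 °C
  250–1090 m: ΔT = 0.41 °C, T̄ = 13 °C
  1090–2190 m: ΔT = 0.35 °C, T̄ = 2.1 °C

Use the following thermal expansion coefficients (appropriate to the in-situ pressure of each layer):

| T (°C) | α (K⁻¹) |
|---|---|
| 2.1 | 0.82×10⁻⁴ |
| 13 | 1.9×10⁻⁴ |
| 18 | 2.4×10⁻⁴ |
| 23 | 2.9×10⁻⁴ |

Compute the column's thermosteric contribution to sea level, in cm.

16.5 cm

Layer 1 at 23 °C → α = 2.9×10⁻⁴ K⁻¹
Layer 2 at 13 °C → α = 1.9×10⁻⁴ K⁻¹
Layer 3 at 2.1 °C → α = 0.82×10⁻⁴ K⁻¹
0–250 m: 250 × 0.94 × 2.9×10⁻⁴ = 0.06815 m
0.41 × 1.9×10⁻⁴ × 840 = 0.065436 m
1090–2190 m: 0.82×10⁻⁴ × 1100 × 0.35 = 0.03157 m
Δh = 0.06815 + 0.065436 + 0.03157 = 0.165156 m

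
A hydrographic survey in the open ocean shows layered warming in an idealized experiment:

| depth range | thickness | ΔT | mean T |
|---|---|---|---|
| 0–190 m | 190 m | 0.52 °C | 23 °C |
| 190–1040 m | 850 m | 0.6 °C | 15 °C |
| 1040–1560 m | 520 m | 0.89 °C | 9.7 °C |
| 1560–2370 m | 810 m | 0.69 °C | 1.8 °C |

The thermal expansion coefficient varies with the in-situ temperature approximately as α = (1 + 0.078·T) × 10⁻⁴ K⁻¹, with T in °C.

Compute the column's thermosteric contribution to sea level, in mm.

Layer 1: α = (1 + 0.078×23)×10⁻⁴ = 2.794×10⁻⁴ K⁻¹
Layer 2: α = (1 + 0.078×15)×10⁻⁴ = 2.17×10⁻⁴ K⁻¹
Layer 3: α = (1 + 0.078×9.7)×10⁻⁴ = 1.7566×10⁻⁴ K⁻¹
Layer 4: α = (1 + 0.078×1.8)×10⁻⁴ = 1.1404×10⁻⁴ K⁻¹
0–190 m: 0.52 × 190 × 2.794×10⁻⁴ = 0.02760472 m
190–1040 m: 2.17×10⁻⁴ × 0.6 × 850 = 0.11067 m
Layer 3: 520 × 0.89 × 1.7566×10⁻⁴ = 0.081295448 m
Layer 4: 810 × 1.1404×10⁻⁴ × 0.69 = 0.063736956 m
Δh = 0.02760472 + 0.11067 + 0.081295448 + 0.063736956 = 0.283307124 m ≈ 283 mm

283 mm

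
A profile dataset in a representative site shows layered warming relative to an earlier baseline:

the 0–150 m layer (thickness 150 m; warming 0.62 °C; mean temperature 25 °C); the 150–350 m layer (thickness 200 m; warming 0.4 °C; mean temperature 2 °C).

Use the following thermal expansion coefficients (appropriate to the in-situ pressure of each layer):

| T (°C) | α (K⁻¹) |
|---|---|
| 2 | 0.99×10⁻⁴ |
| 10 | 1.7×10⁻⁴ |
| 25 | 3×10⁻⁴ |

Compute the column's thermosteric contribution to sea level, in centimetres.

Layer 1 at 25 °C → α = 3×10⁻⁴ K⁻¹
Layer 2 at 2 °C → α = 0.99×10⁻⁴ K⁻¹
Layer 1: 150 × 0.62 × 3×10⁻⁴ = 0.02790 m
Layer 2: 200 × 0.99×10⁻⁴ × 0.4 = 0.00792 m
Δh = 0.02790 + 0.00792 = 0.03582 m

3.6 cm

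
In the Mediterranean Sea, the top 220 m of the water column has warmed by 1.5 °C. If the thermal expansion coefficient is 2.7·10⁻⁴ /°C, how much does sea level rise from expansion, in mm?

Δh = αΔT·H = 2.7×10⁻⁴ × 1.5 × 220 = 0.08910 m

about 89.1 mm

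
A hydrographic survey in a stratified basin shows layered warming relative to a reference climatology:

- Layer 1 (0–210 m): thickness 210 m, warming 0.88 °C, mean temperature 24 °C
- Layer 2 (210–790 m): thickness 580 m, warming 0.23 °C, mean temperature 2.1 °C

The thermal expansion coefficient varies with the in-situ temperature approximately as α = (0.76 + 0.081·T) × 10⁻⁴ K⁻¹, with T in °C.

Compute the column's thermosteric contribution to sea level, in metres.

0.0624 m

Layer 1: α = (0.76 + 0.081×24)×10⁻⁴ = 2.704×10⁻⁴ K⁻¹
Layer 2: α = (0.76 + 0.081×2.1)×10⁻⁴ = 0.9301×10⁻⁴ K⁻¹
Layer 1: 2.704×10⁻⁴ × 0.88 × 210 = 0.04996992 m
Layer 2: 580 × 0.9301×10⁻⁴ × 0.23 = 0.012407534 m
Δh = 0.04996992 + 0.012407534 = 0.062377454 m ≈ 0.0624 m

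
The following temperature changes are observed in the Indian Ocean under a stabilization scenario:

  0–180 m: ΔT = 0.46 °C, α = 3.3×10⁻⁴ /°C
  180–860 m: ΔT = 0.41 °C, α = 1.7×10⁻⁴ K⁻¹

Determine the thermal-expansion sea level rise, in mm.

about 74.7 mm

0–180 m: 3.3×10⁻⁴ × 180 × 0.46 = 0.027324 m
Layer 2: 1.7×10⁻⁴ × 0.41 × 680 = 0.047396 m
Δh = 0.027324 + 0.047396 = 0.07472 m ≈ 74.7 mm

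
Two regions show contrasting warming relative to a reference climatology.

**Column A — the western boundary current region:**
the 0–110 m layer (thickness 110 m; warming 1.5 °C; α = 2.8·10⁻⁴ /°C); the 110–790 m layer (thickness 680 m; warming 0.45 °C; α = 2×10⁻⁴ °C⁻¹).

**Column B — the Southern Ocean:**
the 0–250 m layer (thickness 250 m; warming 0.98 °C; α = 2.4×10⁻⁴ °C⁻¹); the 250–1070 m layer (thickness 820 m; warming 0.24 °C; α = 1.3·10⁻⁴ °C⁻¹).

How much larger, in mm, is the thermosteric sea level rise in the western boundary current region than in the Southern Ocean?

A 0–110 m: 1.5 × 110 × 2.8×10⁻⁴ = 0.04620 m
A 110–790 m: 2×10⁻⁴ × 680 × 0.45 = 0.06120 m
A total: 0.10740 m
B 2.4×10⁻⁴ × 250 × 0.98 = 0.05880 m
B 250–1070 m: 1.3×10⁻⁴ × 0.24 × 820 = 0.025584 m
B total: 0.084384 m
Difference: 0.10740 − 0.084384 = 0.023016 m

23 mm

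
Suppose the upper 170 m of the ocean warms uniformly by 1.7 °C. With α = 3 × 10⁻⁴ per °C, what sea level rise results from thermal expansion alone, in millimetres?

about 86.7 mm

Δh = αΔT·H = 3×10⁻⁴ × 1.7 × 170 = 0.08670 m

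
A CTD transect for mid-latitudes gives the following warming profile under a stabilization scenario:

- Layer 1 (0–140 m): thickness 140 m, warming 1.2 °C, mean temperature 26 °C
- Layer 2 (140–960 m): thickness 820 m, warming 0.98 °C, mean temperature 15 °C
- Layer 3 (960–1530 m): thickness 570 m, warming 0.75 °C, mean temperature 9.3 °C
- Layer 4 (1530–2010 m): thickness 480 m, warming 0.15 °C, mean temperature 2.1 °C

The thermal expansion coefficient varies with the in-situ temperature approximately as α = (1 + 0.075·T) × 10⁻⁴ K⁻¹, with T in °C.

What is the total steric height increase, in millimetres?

Layer 1: α = (1 + 0.075×26)×10⁻⁴ = 2.95×10⁻⁴ K⁻¹
Layer 2: α = (1 + 0.075×15)×10⁻⁴ = 2.125×10⁻⁴ K⁻¹
Layer 3: α = (1 + 0.075×9.3)×10⁻⁴ = 1.6975×10⁻⁴ K⁻¹
Layer 4: α = (1 + 0.075×2.1)×10⁻⁴ = 1.1575×10⁻⁴ K⁻¹
2.95×10⁻⁴ × 1.2 × 140 = 0.04956 m
Layer 2: 820 × 0.98 × 2.125×10⁻⁴ = 0.170765 m
960–1530 m: 0.75 × 570 × 1.6975×10⁻⁴ = 0.072568125 m
1530–2010 m: 480 × 0.15 × 1.1575×10⁻⁴ = 0.008334 m
Δh = 0.04956 + 0.170765 + 0.072568125 + 0.008334 = 0.301227125 m

about 300 mm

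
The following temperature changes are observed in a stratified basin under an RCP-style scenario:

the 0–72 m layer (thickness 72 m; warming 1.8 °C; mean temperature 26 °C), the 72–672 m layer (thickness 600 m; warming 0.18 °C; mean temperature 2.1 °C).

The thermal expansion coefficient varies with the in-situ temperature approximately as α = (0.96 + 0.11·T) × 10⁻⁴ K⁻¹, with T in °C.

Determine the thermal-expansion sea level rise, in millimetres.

Layer 1: α = (0.96 + 0.11×26)×10⁻⁴ = 3.82×10⁻⁴ K⁻¹
Layer 2: α = (0.96 + 0.11×2.1)×10⁻⁴ = 1.191×10⁻⁴ K⁻¹
72 × 3.82×10⁻⁴ × 1.8 = 0.0495072 m
72–672 m: 600 × 1.191×10⁻⁴ × 0.18 = 0.0128628 m
Δh = 0.0495072 + 0.0128628 = 0.06237 m ≈ 62.4 mm

about 62.4 mm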